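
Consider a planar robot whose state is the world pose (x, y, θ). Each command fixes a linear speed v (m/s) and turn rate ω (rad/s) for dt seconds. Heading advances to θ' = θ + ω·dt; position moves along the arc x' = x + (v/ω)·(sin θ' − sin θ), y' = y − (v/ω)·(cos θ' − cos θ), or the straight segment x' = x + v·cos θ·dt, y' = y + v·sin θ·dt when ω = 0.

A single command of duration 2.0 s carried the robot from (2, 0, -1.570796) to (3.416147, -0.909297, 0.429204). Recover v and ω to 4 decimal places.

v = 1.0000, ω = 1.0000

Δθ = 0.429204 − -1.570796 = 2.000000
ω = Δθ/dt = 2.000000/2.0 = 1.0000
R = Δx/(sin θ' − sin θ) = 1.0000
v = R·ω = 1.0000·1.0000 = 1.0000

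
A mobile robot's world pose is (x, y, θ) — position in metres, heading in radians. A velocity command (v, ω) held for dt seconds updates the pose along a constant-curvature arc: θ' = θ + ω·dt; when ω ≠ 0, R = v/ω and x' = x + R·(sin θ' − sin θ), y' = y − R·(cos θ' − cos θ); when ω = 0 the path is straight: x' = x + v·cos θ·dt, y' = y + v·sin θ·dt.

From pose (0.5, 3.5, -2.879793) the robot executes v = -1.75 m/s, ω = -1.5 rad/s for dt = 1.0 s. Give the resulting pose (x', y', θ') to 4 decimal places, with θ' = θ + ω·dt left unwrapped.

θ' = -2.8798 + -1.5·1.0 = -4.3798
R = v/ω = -1.75/-1.5 = 1.1667
x' = 0.5 + 1.1667·(sin -4.3798 − sin -2.8798) = 1.9047
y' = 3.5 − 1.1667·(cos -4.3798 − cos -2.8798) = 2.7540

(1.9047, 2.7540, -4.3798)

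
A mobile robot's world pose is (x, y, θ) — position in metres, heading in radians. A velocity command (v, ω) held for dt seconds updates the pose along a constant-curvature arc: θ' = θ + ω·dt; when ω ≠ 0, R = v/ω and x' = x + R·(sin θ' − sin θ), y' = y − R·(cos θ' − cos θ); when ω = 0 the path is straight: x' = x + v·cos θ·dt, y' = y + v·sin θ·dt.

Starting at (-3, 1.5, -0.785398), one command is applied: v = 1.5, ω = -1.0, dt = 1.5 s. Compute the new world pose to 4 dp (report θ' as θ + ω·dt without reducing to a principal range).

(-2.9276, -0.5436, -2.2854)

θ' = -0.7854 + -1.0·1.5 = -2.2854
R = v/ω = 1.5/-1.0 = -1.5000
x' = -3 + -1.5000·(sin -2.2854 − sin -0.7854) = -2.9276
y' = 1.5 − -1.5000·(cos -2.2854 − cos -0.7854) = -0.5436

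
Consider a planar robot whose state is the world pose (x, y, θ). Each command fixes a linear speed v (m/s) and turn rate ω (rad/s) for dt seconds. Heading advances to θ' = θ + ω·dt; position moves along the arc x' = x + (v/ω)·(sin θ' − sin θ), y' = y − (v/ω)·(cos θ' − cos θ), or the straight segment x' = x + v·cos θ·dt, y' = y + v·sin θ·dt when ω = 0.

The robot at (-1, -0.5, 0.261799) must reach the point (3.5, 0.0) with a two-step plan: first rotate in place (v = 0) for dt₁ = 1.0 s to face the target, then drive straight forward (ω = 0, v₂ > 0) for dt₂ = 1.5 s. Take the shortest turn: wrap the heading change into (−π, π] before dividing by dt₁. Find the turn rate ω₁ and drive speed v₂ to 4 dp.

heading to target = atan2(0−-0.5, 3.5−-1) = 0.1107
Δθ = wrap(0.1107 − 0.2618) = -0.1511; ω₁ = Δθ/dt₁ = -0.1511
distance = √((3.5−-1)² + (0−-0.5)²) = 4.5277; v₂ = distance/dt₂ = 3.0185

ω₁ = -0.1511, v₂ = 3.0185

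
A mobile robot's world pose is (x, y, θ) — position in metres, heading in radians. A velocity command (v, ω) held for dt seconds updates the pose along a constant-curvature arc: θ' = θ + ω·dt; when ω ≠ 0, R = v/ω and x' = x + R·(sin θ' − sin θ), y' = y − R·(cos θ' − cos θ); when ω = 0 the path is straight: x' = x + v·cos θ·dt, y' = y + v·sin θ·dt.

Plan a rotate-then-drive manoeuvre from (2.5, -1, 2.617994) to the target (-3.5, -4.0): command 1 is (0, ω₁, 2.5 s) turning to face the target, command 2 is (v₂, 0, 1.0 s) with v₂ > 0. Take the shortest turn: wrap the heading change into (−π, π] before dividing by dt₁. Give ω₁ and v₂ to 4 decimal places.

ω₁ = 0.3949, v₂ = 6.7082

heading to target = atan2(-4−-1, -3.5−2.5) = -2.6779
Δθ = wrap(-2.6779 − 2.6180) = 0.9872; ω₁ = Δθ/dt₁ = 0.3949
distance = √((-3.5−2.5)² + (-4−-1)²) = 6.7082; v₂ = distance/dt₂ = 6.7082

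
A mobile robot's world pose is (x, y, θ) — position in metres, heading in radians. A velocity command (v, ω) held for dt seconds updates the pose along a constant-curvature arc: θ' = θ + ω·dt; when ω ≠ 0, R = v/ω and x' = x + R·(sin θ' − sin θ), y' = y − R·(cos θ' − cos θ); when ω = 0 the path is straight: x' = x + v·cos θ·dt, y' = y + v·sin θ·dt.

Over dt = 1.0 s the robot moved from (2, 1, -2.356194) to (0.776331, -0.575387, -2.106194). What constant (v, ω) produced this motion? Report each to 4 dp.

Δθ = -2.106194 − -2.356194 = 0.250000
ω = Δθ/dt = 0.250000/1.0 = 0.2500
R = −Δy/(cos θ' − cos θ) = 8.0000
v = R·ω = 8.0000·0.2500 = 2.0000

v = 2.0000, ω = 0.2500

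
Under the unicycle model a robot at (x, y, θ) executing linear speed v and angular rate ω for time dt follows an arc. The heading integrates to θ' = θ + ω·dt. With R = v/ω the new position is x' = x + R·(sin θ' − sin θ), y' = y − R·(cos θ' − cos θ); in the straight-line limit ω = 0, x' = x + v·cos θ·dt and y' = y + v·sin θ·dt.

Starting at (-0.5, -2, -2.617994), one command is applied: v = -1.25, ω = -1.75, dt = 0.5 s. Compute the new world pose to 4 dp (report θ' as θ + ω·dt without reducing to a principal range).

θ' = -2.6180 + -1.75·0.5 = -3.4930
R = v/ω = -1.25/-1.75 = 0.7143
x' = -0.5 + 0.7143·(sin -3.4930 − sin -2.6180) = 0.1030
y' = -2 − 0.7143·(cos -3.4930 − cos -2.6180) = -1.9480

(0.1030, -1.9480, -3.4930)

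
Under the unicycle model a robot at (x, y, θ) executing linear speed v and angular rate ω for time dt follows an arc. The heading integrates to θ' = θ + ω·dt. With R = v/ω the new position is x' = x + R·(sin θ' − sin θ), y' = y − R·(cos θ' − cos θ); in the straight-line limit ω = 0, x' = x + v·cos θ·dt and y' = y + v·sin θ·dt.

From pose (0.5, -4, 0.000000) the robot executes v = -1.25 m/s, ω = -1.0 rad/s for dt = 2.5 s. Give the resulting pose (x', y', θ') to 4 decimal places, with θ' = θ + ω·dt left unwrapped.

θ' = 0.0000 + -1.0·2.5 = -2.5000
R = v/ω = -1.25/-1.0 = 1.2500
x' = 0.5 + 1.2500·(sin -2.5000 − sin 0.0000) = -0.2481
y' = -4 − 1.2500·(cos -2.5000 − cos 0.0000) = -1.7486

(-0.2481, -1.7486, -2.5000)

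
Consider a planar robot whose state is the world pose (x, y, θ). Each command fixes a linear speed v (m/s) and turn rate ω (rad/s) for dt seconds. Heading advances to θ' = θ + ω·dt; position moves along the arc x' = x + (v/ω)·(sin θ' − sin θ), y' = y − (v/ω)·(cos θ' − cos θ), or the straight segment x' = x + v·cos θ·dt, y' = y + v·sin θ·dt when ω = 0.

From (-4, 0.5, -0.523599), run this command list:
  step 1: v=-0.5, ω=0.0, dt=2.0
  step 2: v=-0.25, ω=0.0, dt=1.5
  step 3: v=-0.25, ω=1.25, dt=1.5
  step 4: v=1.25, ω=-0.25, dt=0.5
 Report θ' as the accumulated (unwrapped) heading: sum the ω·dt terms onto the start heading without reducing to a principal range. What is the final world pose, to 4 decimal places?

(-5.3122, 1.6578, 1.2264)

step 1: θ'=-0.5236 (straight) → pose (-4.8660, 1.0000, -0.5236)
step 2: θ'=-0.5236 (straight) → pose (-5.1908, 1.1875, -0.5236)
step 3: θ'=1.3514 (R=-0.2000) → pose (-5.4860, 1.0578, 1.3514)
step 4: θ'=1.2264 (R=-5.0000) → pose (-5.3122, 1.6578, 1.2264)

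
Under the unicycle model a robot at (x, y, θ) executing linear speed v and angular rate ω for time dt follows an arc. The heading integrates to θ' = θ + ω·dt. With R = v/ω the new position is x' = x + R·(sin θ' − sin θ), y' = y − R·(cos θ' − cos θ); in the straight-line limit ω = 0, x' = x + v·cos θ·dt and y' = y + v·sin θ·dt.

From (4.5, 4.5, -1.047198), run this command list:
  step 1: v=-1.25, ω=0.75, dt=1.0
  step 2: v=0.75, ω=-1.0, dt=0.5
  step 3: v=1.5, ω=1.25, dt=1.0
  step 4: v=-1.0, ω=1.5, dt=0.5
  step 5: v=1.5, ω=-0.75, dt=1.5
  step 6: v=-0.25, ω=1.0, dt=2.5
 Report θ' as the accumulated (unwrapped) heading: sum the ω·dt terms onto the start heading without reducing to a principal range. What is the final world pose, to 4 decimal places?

step 1: θ'=-0.2972 (R=-1.6667) → pose (3.5447, 5.2603, -0.2972)
step 2: θ'=-0.7972 (R=-0.7500) → pose (3.8616, 5.0672, -0.7972)
step 3: θ'=0.4528 (R=1.2000) → pose (5.2451, 4.8266, 0.4528)
step 4: θ'=1.2028 (R=-0.6667) → pose (4.9147, 4.4669, 1.2028)
step 5: θ'=0.0778 (R=-2.0000) → pose (6.6254, 5.7414, 0.0778)
step 6: θ'=2.5778 (R=-0.2500) → pose (6.5112, 5.2808, 2.5778)

(6.5112, 5.2808, 2.5778)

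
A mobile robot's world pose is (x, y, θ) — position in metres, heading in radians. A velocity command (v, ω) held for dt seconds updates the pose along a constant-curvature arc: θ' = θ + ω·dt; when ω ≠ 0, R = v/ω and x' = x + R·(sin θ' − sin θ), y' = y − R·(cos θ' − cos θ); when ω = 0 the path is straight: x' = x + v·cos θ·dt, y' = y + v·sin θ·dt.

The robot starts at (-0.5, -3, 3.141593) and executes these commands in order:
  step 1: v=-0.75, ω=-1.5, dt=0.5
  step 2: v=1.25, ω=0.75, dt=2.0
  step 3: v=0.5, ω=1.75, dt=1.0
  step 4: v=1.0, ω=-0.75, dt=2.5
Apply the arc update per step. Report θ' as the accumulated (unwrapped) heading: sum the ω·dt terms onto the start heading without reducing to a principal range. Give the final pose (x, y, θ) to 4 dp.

(-2.4254, -5.7216, 3.7666)

step 1: θ'=2.3916 (R=0.5000) → pose (-0.1592, -3.1342, 2.3916)
step 2: θ'=3.8916 (R=1.6667) → pose (-2.4313, -3.1342, 3.8916)
step 3: θ'=5.6416 (R=0.2857) → pose (-2.4075, -3.5721, 5.6416)
step 4: θ'=3.7666 (R=-1.3333) → pose (-2.4254, -5.7216, 3.7666)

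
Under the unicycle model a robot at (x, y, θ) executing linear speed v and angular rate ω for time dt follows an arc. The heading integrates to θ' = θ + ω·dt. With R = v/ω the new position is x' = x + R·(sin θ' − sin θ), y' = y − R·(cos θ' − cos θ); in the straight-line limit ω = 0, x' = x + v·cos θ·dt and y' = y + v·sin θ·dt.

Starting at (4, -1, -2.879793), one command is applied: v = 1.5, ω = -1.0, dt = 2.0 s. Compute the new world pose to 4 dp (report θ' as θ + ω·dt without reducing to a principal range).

θ' = -2.8798 + -1.0·2.0 = -4.8798
R = v/ω = 1.5/-1.0 = -1.5000
x' = 4 + -1.5000·(sin -4.8798 − sin -2.8798) = 2.1327
y' = -1 − -1.5000·(cos -4.8798 − cos -2.8798) = 0.6988

(2.1327, 0.6988, -4.8798)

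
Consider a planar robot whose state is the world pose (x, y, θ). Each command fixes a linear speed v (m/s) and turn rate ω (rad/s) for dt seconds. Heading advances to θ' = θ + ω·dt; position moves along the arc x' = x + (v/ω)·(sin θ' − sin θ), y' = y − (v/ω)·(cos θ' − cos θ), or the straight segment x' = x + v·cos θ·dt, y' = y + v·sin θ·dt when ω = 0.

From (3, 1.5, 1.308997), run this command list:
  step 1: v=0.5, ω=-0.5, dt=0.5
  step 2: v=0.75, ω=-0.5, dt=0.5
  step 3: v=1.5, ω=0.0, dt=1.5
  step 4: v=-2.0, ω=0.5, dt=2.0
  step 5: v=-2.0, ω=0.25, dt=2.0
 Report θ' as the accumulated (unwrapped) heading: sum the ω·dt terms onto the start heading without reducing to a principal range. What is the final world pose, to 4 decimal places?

(5.7335, -3.5410, 2.3090)

step 1: θ'=1.0590 (R=-1.0000) → pose (3.0941, 1.7309, 1.0590)
step 2: θ'=0.8090 (R=-1.5000) → pose (3.3165, 2.0316, 0.8090)
step 3: θ'=0.8090 (straight) → pose (4.8695, 3.6597, 0.8090)
step 4: θ'=1.8090 (R=-4.0000) → pose (3.8768, -0.0450, 1.8090)
step 5: θ'=2.3090 (R=-8.0000) → pose (5.7335, -3.5410, 2.3090)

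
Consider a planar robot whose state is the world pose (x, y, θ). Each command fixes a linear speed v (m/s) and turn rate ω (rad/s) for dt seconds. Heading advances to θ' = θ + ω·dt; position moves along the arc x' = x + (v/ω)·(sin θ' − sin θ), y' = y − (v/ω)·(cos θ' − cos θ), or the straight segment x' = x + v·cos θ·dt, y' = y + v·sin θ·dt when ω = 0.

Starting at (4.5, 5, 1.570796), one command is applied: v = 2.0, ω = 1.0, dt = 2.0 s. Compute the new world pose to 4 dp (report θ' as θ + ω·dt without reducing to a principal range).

θ' = 1.5708 + 1.0·2.0 = 3.5708
R = v/ω = 2.0/1.0 = 2.0000
x' = 4.5 + 2.0000·(sin 3.5708 − sin 1.5708) = 1.6677
y' = 5 − 2.0000·(cos 3.5708 − cos 1.5708) = 6.8186

(1.6677, 6.8186, 3.5708)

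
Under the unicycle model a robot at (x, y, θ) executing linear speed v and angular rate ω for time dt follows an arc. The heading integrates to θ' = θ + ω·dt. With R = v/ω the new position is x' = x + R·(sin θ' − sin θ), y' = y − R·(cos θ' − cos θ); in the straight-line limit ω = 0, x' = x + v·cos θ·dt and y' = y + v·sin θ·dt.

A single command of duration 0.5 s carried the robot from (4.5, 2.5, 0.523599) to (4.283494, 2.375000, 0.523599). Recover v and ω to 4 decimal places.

v = -0.5000, ω = 0.0000

Δθ = 0.523599 − 0.523599 = 0.000000
ω = Δθ/dt = 0.000000/0.5 = 0.0000
ω = 0 → v = (Δx·cos θ + Δy·sin θ)/dt = -0.5000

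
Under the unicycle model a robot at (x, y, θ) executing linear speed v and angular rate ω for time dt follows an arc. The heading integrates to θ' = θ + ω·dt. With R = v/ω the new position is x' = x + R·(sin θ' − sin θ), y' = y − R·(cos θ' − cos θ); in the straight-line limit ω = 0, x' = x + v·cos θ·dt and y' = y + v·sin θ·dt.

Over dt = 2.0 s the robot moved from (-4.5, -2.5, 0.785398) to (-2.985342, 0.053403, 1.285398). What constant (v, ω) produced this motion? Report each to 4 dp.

v = 1.5000, ω = 0.2500

Δθ = 1.285398 − 0.785398 = 0.500000
ω = Δθ/dt = 0.500000/2.0 = 0.2500
R = −Δy/(cos θ' − cos θ) = 6.0000
v = R·ω = 6.0000·0.2500 = 1.5000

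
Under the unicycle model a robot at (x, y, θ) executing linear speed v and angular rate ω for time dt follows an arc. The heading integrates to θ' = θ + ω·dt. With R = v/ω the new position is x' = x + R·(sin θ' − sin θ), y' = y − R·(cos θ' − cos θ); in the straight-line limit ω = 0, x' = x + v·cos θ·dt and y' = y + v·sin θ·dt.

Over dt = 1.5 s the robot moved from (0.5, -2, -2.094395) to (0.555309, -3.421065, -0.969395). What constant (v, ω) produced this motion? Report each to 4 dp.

Δθ = -0.969395 − -2.094395 = 1.125000
ω = Δθ/dt = 1.125000/1.5 = 0.7500
R = −Δy/(cos θ' − cos θ) = 1.3333
v = R·ω = 1.3333·0.7500 = 1.0000

v = 1.0000, ω = 0.7500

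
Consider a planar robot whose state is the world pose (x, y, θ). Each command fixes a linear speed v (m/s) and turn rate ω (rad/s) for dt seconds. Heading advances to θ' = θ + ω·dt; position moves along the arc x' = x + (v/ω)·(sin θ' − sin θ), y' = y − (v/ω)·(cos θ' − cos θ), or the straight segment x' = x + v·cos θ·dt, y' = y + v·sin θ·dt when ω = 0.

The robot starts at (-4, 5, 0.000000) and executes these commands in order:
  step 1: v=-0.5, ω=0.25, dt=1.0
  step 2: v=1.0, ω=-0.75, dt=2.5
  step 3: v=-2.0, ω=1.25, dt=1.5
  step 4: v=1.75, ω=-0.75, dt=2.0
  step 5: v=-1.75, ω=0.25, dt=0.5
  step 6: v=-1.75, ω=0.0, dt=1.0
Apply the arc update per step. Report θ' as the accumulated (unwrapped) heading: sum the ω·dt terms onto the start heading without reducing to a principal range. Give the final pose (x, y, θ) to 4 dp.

(-3.1171, 6.0756, -1.1250)

step 1: θ'=0.2500 (R=-2.0000) → pose (-4.4948, 4.9378, 0.2500)
step 2: θ'=-1.6250 (R=-1.3333) → pose (-2.8336, 3.5737, -1.6250)
step 3: θ'=0.2500 (R=-1.6000) → pose (-4.8271, 5.2106, 0.2500)
step 4: θ'=-1.2500 (R=-2.3333) → pose (-2.0355, 3.6856, -1.2500)
step 5: θ'=-1.1250 (R=-7.0000) → pose (-2.3625, 4.4966, -1.1250)
step 6: θ'=-1.1250 (straight) → pose (-3.1171, 6.0756, -1.1250)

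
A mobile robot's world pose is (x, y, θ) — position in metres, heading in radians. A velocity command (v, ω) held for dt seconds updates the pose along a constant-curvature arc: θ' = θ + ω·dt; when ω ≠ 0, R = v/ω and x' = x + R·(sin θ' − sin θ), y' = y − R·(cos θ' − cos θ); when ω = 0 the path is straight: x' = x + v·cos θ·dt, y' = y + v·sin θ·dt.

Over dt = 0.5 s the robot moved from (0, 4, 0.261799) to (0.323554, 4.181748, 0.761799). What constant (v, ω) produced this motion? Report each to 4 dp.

Δθ = 0.761799 − 0.261799 = 0.500000
ω = Δθ/dt = 0.500000/0.5 = 1.0000
R = Δx/(sin θ' − sin θ) = 0.7500
v = R·ω = 0.7500·1.0000 = 0.7500

v = 0.7500, ω = 1.0000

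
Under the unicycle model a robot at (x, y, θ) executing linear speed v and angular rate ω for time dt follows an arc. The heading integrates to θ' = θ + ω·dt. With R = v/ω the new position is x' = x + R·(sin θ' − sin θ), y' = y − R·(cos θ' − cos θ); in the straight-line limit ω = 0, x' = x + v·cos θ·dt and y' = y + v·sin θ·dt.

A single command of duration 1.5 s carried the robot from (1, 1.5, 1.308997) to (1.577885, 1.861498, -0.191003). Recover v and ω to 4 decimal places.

v = 0.5000, ω = -1.0000

Δθ = -0.191003 − 1.308997 = -1.500000
ω = Δθ/dt = -1.500000/1.5 = -1.0000
R = Δx/(sin θ' − sin θ) = -0.5000
v = R·ω = -0.5000·-1.0000 = 0.5000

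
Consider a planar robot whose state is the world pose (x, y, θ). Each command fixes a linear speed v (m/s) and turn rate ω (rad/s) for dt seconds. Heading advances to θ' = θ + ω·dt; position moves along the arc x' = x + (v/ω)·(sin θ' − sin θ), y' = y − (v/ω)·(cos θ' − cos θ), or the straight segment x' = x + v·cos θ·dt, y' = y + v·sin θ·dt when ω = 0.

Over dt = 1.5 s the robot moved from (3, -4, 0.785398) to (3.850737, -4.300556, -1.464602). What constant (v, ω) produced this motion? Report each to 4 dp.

v = 0.7500, ω = -1.5000

Δθ = -1.464602 − 0.785398 = -2.250000
ω = Δθ/dt = -2.250000/1.5 = -1.5000
R = Δx/(sin θ' − sin θ) = -0.5000
v = R·ω = -0.5000·-1.5000 = 0.7500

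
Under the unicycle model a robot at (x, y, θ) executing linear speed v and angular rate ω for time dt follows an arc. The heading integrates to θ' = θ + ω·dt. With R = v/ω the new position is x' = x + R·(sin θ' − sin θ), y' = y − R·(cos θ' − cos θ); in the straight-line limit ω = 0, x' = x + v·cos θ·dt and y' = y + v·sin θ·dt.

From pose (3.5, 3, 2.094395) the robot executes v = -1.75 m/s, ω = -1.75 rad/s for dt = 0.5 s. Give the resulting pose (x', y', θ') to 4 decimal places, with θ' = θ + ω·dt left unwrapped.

(3.5729, 2.1558, 1.2194)

θ' = 2.0944 + -1.75·0.5 = 1.2194
R = v/ω = -1.75/-1.75 = 1.0000
x' = 3.5 + 1.0000·(sin 1.2194 − sin 2.0944) = 3.5729
y' = 3 − 1.0000·(cos 1.2194 − cos 2.0944) = 2.1558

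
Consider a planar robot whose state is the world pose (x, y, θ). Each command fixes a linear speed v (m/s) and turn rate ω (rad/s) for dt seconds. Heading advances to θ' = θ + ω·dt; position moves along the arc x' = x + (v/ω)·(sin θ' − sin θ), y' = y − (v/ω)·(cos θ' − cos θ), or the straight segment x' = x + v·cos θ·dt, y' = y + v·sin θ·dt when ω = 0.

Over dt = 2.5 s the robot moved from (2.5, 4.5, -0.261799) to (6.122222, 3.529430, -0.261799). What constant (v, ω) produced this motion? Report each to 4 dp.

v = 1.5000, ω = 0.0000

Δθ = -0.261799 − -0.261799 = 0.000000
ω = Δθ/dt = 0.000000/2.5 = 0.0000
ω = 0 → v = (Δx·cos θ + Δy·sin θ)/dt = 1.5000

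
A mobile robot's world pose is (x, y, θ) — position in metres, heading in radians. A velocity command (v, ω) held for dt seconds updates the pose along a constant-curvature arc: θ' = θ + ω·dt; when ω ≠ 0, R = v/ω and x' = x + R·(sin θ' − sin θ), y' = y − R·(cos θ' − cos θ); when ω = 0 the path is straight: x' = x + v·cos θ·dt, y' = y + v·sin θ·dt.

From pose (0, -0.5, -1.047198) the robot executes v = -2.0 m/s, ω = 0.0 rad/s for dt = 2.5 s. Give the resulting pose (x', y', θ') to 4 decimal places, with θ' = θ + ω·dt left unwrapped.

θ' = -1.0472 + 0.0·2.5 = -1.0472
ω = 0 → straight: x' = 0 + -2.0·cos(-1.0472)·2.5 = -2.5000
y' = -0.5 + -2.0·sin(-1.0472)·2.5 = 3.8301

(-2.5000, 3.8301, -1.0472)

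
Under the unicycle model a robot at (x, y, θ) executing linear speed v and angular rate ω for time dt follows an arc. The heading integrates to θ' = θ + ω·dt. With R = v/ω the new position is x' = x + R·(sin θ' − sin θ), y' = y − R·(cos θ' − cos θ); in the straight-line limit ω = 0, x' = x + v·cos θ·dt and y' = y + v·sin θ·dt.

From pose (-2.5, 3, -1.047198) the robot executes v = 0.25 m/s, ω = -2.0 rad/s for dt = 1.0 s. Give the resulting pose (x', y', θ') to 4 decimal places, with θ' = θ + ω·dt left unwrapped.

(-2.5965, 2.8131, -3.0472)

θ' = -1.0472 + -2.0·1.0 = -3.0472
R = v/ω = 0.25/-2.0 = -0.1250
x' = -2.5 + -0.1250·(sin -3.0472 − sin -1.0472) = -2.5965
y' = 3 − -0.1250·(cos -3.0472 − cos -1.0472) = 2.8131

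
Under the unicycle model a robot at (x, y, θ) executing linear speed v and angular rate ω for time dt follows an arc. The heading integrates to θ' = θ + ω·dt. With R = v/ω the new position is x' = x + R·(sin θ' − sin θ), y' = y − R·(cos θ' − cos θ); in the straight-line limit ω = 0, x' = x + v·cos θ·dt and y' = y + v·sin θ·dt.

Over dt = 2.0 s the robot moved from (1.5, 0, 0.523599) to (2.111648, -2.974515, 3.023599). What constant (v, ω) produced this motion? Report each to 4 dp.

Δθ = 3.023599 − 0.523599 = 2.500000
ω = Δθ/dt = 2.500000/2.0 = 1.2500
R = −Δy/(cos θ' − cos θ) = -1.6000
v = R·ω = -1.6000·1.2500 = -2.0000

v = -2.0000, ω = 1.2500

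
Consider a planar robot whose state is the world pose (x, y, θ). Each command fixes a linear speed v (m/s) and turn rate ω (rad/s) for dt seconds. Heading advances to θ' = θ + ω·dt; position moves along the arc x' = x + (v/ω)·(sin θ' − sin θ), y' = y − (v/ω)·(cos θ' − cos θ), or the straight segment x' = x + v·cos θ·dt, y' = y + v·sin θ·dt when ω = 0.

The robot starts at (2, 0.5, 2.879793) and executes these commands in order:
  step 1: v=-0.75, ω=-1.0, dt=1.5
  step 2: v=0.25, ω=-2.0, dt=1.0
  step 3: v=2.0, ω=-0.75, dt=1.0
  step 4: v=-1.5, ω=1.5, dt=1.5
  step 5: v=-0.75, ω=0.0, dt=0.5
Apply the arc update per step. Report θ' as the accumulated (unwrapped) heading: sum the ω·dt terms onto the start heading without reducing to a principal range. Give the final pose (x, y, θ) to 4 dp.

step 1: θ'=1.3798 (R=0.7500) → pose (2.5422, -0.3668, 1.3798)
step 2: θ'=-0.6202 (R=-0.1250) → pose (2.7376, -0.2888, -0.6202)
step 3: θ'=-1.3702 (R=-2.6667) → pose (3.8009, -1.9275, -1.3702)
step 4: θ'=0.8798 (R=-1.0000) → pose (2.0504, -1.4895, 0.8798)
step 5: θ'=0.8798 (straight) → pose (1.8114, -1.7784, 0.8798)

(1.8114, -1.7784, 0.8798)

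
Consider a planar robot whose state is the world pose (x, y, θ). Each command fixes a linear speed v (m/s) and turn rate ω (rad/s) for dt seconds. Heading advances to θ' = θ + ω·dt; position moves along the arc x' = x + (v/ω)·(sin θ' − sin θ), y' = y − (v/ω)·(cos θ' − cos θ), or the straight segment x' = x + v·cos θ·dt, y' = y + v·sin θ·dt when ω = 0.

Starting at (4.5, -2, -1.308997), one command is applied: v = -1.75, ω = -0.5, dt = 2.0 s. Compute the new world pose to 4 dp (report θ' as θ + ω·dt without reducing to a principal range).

θ' = -1.3090 + -0.5·2.0 = -2.3090
R = v/ω = -1.75/-0.5 = 3.5000
x' = 4.5 + 3.5000·(sin -2.3090 − sin -1.3090) = 5.2919
y' = -2 − 3.5000·(cos -2.3090 − cos -1.3090) = 1.2612

(5.2919, 1.2612, -2.3090)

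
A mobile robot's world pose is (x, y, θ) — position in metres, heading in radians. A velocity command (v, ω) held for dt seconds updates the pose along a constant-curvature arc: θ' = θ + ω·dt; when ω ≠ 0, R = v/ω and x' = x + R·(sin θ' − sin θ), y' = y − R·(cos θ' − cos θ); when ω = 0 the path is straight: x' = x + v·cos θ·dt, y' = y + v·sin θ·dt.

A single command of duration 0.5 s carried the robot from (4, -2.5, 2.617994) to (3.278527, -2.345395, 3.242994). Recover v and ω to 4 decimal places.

Δθ = 3.242994 − 2.617994 = 0.625000
ω = Δθ/dt = 0.625000/0.5 = 1.2500
R = Δx/(sin θ' − sin θ) = 1.2000
v = R·ω = 1.2000·1.2500 = 1.5000

v = 1.5000, ω = 1.2500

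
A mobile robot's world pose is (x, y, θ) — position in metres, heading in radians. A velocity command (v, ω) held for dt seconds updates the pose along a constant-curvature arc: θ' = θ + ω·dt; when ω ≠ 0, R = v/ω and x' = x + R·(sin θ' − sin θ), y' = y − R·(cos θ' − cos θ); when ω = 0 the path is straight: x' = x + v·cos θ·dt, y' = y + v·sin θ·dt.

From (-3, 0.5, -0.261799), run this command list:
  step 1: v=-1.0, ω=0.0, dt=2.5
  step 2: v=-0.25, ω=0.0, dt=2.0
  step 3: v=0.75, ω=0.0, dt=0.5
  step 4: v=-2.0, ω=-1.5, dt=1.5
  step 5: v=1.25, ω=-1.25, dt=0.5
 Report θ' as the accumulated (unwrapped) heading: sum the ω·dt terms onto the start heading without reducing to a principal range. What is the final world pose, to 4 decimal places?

(-6.5600, 3.3530, -3.1368)

step 1: θ'=-0.2618 (straight) → pose (-5.4148, 1.1470, -0.2618)
step 2: θ'=-0.2618 (straight) → pose (-5.8978, 1.2765, -0.2618)
step 3: θ'=-0.2618 (straight) → pose (-5.5356, 1.1794, -0.2618)
step 4: θ'=-2.5118 (R=1.3333) → pose (-5.9758, 3.5448, -2.5118)
step 5: θ'=-3.1368 (R=-1.0000) → pose (-6.5600, 3.3530, -3.1368)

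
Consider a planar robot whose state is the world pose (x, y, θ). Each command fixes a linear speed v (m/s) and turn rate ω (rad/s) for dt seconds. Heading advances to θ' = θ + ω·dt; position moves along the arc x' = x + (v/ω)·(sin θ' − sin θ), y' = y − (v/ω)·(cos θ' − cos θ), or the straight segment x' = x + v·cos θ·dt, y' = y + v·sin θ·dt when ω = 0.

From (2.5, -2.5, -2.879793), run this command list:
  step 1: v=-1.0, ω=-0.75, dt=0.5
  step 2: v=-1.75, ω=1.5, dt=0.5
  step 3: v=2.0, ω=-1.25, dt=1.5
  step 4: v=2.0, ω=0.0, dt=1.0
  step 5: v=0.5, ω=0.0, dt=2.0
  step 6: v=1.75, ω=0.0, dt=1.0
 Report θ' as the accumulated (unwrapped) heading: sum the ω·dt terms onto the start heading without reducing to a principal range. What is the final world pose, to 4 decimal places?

(-0.1934, 3.0118, -4.3798)

step 1: θ'=-3.2548 (R=1.3333) → pose (2.9957, -2.4631, -3.2548)
step 2: θ'=-2.5048 (R=-1.1667) → pose (3.8212, -2.2419, -2.5048)
step 3: θ'=-4.3798 (R=-1.6000) → pose (1.3575, -1.4779, -4.3798)
step 4: θ'=-4.3798 (straight) → pose (0.7045, 0.4125, -4.3798)
step 5: θ'=-4.3798 (straight) → pose (0.3780, 1.3577, -4.3798)
step 6: θ'=-4.3798 (straight) → pose (-0.1934, 3.0118, -4.3798)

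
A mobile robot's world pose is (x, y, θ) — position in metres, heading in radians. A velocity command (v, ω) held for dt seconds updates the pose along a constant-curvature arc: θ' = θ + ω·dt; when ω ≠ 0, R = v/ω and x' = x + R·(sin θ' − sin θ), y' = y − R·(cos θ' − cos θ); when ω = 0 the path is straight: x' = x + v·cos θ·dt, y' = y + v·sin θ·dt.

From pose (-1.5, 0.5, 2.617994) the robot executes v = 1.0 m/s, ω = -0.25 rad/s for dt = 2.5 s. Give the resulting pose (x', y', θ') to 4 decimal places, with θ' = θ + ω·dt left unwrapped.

(-3.1488, 2.3250, 1.9930)

θ' = 2.6180 + -0.25·2.5 = 1.9930
R = v/ω = 1.0/-0.25 = -4.0000
x' = -1.5 + -4.0000·(sin 1.9930 − sin 2.6180) = -3.1488
y' = 0.5 − -4.0000·(cos 1.9930 − cos 2.6180) = 2.3250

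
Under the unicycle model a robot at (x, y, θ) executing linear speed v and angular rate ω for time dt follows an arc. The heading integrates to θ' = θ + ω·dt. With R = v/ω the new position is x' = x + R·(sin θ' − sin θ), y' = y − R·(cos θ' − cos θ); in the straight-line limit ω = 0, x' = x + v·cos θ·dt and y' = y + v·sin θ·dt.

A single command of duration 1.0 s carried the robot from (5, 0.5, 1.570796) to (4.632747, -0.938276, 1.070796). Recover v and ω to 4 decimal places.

v = -1.5000, ω = -0.5000

Δθ = 1.070796 − 1.570796 = -0.500000
ω = Δθ/dt = -0.500000/1.0 = -0.5000
R = −Δy/(cos θ' − cos θ) = 3.0000
v = R·ω = 3.0000·-0.5000 = -1.5000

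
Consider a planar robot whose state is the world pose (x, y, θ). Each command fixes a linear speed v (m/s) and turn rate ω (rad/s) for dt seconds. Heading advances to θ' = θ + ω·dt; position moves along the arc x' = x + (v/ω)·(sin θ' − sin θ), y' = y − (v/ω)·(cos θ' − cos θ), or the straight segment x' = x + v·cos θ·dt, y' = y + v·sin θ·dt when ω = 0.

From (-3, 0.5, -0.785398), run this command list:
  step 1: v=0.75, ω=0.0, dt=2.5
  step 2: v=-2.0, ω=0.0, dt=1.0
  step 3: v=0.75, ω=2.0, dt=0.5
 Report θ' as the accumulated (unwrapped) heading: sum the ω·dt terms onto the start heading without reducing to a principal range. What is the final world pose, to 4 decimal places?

(-2.7434, 0.4872, 0.2146)

step 1: θ'=-0.7854 (straight) → pose (-1.6742, -0.8258, -0.7854)
step 2: θ'=-0.7854 (straight) → pose (-3.0884, 0.5884, -0.7854)
step 3: θ'=0.2146 (R=0.3750) → pose (-2.7434, 0.4872, 0.2146)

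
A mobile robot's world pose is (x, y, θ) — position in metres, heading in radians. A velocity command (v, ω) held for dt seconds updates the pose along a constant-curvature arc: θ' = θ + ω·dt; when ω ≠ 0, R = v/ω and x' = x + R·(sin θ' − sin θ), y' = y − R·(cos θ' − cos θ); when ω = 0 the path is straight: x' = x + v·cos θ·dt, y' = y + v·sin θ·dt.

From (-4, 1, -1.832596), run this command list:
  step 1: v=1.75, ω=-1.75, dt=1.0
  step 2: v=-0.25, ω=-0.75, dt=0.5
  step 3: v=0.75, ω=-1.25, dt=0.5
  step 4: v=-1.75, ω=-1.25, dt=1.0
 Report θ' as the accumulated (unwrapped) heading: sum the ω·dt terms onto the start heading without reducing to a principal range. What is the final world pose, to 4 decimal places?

step 1: θ'=-3.5826 (R=-1.0000) → pose (-5.3928, 0.3545, -3.5826)
step 2: θ'=-3.9576 (R=0.3333) → pose (-5.2923, 0.2814, -3.9576)
step 3: θ'=-4.5826 (R=-0.6000) → pose (-5.4502, 0.6149, -4.5826)
step 4: θ'=-5.8326 (R=1.4000) → pose (-6.2287, -0.8266, -5.8326)

(-6.2287, -0.8266, -5.8326)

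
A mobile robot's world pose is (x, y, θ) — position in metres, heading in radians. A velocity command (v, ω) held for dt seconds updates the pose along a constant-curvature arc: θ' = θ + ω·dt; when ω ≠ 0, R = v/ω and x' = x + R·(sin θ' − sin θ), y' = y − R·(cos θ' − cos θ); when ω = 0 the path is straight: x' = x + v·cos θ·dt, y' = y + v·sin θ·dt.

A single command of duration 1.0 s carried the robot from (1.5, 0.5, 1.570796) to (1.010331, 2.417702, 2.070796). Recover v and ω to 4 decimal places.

Δθ = 2.070796 − 1.570796 = 0.500000
ω = Δθ/dt = 0.500000/1.0 = 0.5000
R = −Δy/(cos θ' − cos θ) = 4.0000
v = R·ω = 4.0000·0.5000 = 2.0000

v = 2.0000, ω = 0.5000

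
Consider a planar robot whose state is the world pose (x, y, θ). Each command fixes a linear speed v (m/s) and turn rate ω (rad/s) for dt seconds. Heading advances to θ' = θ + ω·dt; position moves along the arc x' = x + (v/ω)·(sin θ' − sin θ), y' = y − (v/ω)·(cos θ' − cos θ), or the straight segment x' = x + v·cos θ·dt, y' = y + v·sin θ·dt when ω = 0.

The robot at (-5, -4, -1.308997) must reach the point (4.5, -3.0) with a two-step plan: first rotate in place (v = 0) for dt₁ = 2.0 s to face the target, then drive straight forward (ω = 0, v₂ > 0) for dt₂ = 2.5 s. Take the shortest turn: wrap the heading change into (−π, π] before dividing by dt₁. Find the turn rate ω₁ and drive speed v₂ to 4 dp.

ω₁ = 0.7069, v₂ = 3.8210

heading to target = atan2(-3−-4, 4.5−-5) = 0.1049
Δθ = wrap(0.1049 − -1.3090) = 1.4139; ω₁ = Δθ/dt₁ = 0.7069
distance = √((4.5−-5)² + (-3−-4)²) = 9.5525; v₂ = distance/dt₂ = 3.8210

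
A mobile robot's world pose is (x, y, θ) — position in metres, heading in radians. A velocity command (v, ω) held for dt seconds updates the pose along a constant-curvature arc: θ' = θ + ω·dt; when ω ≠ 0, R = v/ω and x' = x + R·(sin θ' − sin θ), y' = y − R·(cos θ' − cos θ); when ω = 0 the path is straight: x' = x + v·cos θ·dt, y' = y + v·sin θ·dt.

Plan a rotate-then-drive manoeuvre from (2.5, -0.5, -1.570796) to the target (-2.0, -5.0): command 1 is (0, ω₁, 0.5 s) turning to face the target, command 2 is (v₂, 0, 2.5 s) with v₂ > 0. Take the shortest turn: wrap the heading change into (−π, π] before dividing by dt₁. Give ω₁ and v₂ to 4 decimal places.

ω₁ = -1.5708, v₂ = 2.5456

heading to target = atan2(-5−-0.5, -2−2.5) = -2.3562
Δθ = wrap(-2.3562 − -1.5708) = -0.7854; ω₁ = Δθ/dt₁ = -1.5708
distance = √((-2−2.5)² + (-5−-0.5)²) = 6.3640; v₂ = distance/dt₂ = 2.5456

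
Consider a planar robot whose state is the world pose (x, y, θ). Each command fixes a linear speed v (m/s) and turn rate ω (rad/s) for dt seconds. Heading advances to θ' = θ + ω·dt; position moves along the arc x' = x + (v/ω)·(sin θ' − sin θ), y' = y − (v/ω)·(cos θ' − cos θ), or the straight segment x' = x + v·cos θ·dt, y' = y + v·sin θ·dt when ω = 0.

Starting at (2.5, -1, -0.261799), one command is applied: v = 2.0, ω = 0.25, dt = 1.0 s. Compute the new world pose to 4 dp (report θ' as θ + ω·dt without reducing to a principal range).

(4.4762, -1.2720, -0.0118)

θ' = -0.2618 + 0.25·1.0 = -0.0118
R = v/ω = 2.0/0.25 = 8.0000
x' = 2.5 + 8.0000·(sin -0.0118 − sin -0.2618) = 4.4762
y' = -1 − 8.0000·(cos -0.0118 − cos -0.2618) = -1.2720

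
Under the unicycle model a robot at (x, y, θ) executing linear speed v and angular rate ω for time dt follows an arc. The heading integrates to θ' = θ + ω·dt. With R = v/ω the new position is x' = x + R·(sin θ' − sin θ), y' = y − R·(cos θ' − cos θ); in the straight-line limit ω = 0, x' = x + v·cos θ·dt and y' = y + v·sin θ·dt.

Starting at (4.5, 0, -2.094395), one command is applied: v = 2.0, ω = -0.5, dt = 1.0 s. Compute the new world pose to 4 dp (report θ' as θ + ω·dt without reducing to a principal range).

θ' = -2.0944 + -0.5·1.0 = -2.5944
R = v/ω = 2.0/-0.5 = -4.0000
x' = 4.5 + -4.0000·(sin -2.5944 − sin -2.0944) = 3.1171
y' = 0 − -4.0000·(cos -2.5944 − cos -2.0944) = -1.4159

(3.1171, -1.4159, -2.5944)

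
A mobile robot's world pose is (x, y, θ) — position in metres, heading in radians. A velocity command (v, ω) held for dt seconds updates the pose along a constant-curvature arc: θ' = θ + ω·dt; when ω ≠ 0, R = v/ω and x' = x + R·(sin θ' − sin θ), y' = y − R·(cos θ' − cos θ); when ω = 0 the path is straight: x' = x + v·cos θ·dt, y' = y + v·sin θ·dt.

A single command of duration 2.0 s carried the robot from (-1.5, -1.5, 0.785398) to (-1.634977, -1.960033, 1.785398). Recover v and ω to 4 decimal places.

Δθ = 1.785398 − 0.785398 = 1.000000
ω = Δθ/dt = 1.000000/2.0 = 0.5000
R = −Δy/(cos θ' − cos θ) = -0.5000
v = R·ω = -0.5000·0.5000 = -0.2500

v = -0.2500, ω = 0.5000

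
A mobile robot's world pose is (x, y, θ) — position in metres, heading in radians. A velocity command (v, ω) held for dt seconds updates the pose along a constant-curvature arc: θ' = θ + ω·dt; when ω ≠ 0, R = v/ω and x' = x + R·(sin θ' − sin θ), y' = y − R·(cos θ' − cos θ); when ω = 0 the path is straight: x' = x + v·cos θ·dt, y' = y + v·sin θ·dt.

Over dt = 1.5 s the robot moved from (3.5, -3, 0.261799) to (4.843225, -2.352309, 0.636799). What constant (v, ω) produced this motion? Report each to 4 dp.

Δθ = 0.636799 − 0.261799 = 0.375000
ω = Δθ/dt = 0.375000/1.5 = 0.2500
R = Δx/(sin θ' − sin θ) = 4.0000
v = R·ω = 4.0000·0.2500 = 1.0000

v = 1.0000, ω = 0.2500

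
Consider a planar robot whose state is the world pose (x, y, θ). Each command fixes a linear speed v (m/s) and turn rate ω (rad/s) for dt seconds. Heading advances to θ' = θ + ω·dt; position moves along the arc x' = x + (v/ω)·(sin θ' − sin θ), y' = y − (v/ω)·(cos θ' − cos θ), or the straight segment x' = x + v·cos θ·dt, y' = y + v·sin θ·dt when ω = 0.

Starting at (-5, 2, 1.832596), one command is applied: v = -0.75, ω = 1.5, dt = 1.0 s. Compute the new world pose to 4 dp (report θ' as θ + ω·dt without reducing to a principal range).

(-4.4221, 1.6385, 3.3326)

θ' = 1.8326 + 1.5·1.0 = 3.3326
R = v/ω = -0.75/1.5 = -0.5000
x' = -5 + -0.5000·(sin 3.3326 − sin 1.8326) = -4.4221
y' = 2 − -0.5000·(cos 3.3326 − cos 1.8326) = 1.6385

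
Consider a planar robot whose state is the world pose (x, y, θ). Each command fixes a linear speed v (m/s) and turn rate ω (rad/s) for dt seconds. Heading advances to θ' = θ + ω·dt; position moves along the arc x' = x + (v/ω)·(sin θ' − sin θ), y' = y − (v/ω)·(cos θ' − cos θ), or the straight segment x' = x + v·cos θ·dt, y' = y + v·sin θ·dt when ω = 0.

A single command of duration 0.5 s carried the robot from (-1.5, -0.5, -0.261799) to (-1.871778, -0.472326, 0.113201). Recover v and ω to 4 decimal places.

v = -0.7500, ω = 0.7500

Δθ = 0.113201 − -0.261799 = 0.375000
ω = Δθ/dt = 0.375000/0.5 = 0.7500
R = Δx/(sin θ' − sin θ) = -1.0000
v = R·ω = -1.0000·0.7500 = -0.7500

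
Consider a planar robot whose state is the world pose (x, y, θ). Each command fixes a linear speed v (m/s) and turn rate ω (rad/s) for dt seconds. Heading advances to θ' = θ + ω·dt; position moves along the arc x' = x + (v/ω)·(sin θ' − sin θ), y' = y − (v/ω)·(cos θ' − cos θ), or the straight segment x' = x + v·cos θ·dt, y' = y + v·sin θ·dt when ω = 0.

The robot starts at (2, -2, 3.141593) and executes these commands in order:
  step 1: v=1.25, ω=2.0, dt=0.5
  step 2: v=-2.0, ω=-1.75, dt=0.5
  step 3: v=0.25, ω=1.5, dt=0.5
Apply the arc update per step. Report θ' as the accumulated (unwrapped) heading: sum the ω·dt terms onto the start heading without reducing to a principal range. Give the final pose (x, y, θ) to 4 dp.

(2.1861, -1.8294, 4.0166)

step 1: θ'=4.1416 (R=0.6250) → pose (1.4741, -2.2873, 4.1416)
step 2: θ'=3.2666 (R=1.1429) → pose (2.2933, -1.7709, 3.2666)
step 3: θ'=4.0166 (R=0.1667) → pose (2.1861, -1.8294, 4.0166)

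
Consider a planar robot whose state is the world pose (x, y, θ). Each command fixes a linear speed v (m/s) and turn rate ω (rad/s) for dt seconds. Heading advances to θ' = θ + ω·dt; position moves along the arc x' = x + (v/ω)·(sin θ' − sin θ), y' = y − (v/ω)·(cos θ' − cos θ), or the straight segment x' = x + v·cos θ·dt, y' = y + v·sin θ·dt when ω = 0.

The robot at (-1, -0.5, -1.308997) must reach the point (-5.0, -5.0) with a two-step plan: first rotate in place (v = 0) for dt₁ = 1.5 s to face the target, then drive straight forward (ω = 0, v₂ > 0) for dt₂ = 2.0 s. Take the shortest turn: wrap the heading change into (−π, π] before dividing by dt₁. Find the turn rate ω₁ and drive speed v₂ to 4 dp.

ω₁ = -0.6590, v₂ = 3.0104

heading to target = atan2(-5−-0.5, -5−-1) = -2.2974
Δθ = wrap(-2.2974 − -1.3090) = -0.9884; ω₁ = Δθ/dt₁ = -0.6590
distance = √((-5−-1)² + (-5−-0.5)²) = 6.0208; v₂ = distance/dt₂ = 3.0104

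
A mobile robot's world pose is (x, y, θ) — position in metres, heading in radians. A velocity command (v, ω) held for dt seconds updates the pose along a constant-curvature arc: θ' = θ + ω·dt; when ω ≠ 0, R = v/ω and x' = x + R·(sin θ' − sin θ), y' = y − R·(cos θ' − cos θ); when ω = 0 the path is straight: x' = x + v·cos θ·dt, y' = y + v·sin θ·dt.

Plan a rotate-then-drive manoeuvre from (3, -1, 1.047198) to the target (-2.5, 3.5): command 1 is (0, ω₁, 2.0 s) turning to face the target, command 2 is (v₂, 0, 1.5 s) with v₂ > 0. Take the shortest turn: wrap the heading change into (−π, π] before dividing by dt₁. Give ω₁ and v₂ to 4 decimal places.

heading to target = atan2(3.5−-1, -2.5−3) = 2.4559
Δθ = wrap(2.4559 − 1.0472) = 1.4087; ω₁ = Δθ/dt₁ = 0.7043
distance = √((-2.5−3)² + (3.5−-1)²) = 7.1063; v₂ = distance/dt₂ = 4.7376

ω₁ = 0.7043, v₂ = 4.7376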